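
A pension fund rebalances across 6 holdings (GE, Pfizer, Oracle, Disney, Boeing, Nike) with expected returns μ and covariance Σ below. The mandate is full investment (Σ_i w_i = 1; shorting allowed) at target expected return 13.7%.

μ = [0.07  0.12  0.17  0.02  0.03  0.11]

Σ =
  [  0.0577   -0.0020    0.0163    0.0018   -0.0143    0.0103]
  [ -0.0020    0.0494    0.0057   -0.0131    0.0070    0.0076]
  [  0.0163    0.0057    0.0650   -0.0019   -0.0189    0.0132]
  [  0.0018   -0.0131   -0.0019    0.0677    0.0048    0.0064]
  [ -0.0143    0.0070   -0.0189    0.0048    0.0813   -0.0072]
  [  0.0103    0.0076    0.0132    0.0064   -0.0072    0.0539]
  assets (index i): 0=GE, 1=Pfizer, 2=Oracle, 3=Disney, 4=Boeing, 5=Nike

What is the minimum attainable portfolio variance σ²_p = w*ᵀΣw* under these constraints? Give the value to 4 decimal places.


g=Σ⁻¹μ = [0.6339  2.0350  2.3334  0.5676  0.9131  1.1158]
h=Σ⁻¹𝟙 = [16.1916  19.9894  12.8174  16.4942  16.2936  9.7193]
a=μᵀg=0.846751  b=𝟙ᵀg=7.598909  c=𝟙ᵀh=91.505460  D=ac−b²=19.738892
λ₁=(c·0.137−b)/D = (91.505460·0.137−7.598909)/19.738892 = 0.250133
λ₂=(a−b·0.137)/D = (0.846751−7.598909·0.137)/19.738892 = -0.009844
w* = 0.250133·g + -0.009844·h:
  w_0 = 0.250133·0.6339 + -0.009844·16.1916 = -0.0008  (GE)
  w_1 = 0.250133·2.0350 + -0.009844·19.9894 = 0.3123  (Pfizer)
  w_2 = 0.250133·2.3334 + -0.009844·12.8174 = 0.4575  (Oracle)
  w_3 = 0.250133·0.5676 + -0.009844·16.4942 = -0.0204  (Disney)
  w_4 = 0.250133·0.9131 + -0.009844·16.2936 = 0.0680  (Boeing)
  w_5 = 0.250133·1.1158 + -0.009844·9.7193 = 0.1834  (Nike)
Σw_i=1.0000  μᵀw=0.1370
σ²=wᵀΣw=λ₁·μ_p+λ₂ = 0.250133·0.137 + -0.009844 = 0.024425 ≈ 0.0244

0.0244


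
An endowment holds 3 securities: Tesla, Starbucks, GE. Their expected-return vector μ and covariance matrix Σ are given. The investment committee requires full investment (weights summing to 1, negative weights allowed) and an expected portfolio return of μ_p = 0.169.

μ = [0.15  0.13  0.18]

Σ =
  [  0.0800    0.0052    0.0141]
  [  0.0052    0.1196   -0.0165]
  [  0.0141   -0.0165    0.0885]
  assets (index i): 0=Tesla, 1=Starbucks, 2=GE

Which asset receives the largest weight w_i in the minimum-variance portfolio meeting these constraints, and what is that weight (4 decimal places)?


p=Σ⁻¹μ = [1.4287  1.3077  2.0501]
q=Σ⁻¹𝟙 = [9.8535  9.5199  11.5045]
a=μᵀp=0.753313  b=𝟙ᵀp=4.786426  c=𝟙ᵀq=30.877939  D=ac−b²=0.350880
λ₁=(c·0.169−b)/D = (30.877939·0.169−4.786426)/0.350880 = 1.231037
λ₂=(a−b·0.169)/D = (0.753313−4.786426·0.169)/0.350880 = -0.158439
w* = 1.231037·p + -0.158439·q:
  w_0 = 1.231037·1.4287 + -0.158439·9.8535 = 0.1976  (Tesla)
  w_1 = 1.231037·1.3077 + -0.158439·9.5199 = 0.1015  (Starbucks)
  w_2 = 1.231037·2.0501 + -0.158439·11.5045 = 0.7010  (GE)
Σw_i=1.0000  μᵀw=0.1690
σ²=wᵀΣw=λ₁·μ_p+λ₂ = 1.231037·0.169 + -0.158439 = 0.049606 ≈ 0.0496

GE (0.7010)


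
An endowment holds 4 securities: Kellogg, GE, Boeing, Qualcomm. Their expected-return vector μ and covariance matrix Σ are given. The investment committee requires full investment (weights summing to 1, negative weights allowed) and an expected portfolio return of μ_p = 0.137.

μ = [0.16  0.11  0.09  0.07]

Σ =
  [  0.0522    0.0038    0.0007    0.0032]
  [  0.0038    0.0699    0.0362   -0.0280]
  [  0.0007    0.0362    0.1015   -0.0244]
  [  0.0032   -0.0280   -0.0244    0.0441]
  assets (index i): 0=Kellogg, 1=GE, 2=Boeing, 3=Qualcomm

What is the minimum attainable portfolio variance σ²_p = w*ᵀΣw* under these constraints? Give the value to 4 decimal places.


p=Σ⁻¹μ = [2.6797  2.3298  0.8394  3.3365]
q=Σ⁻¹𝟙 = [14.4748  25.2577  11.3011  43.9148]
a=μᵀp=0.994137  b=𝟙ᵀp=9.185438  c=𝟙ᵀq=94.948298  D=ac−b²=10.019355
λ₁=(c·0.137−b)/D = (94.948298·0.137−9.185438)/10.019355 = 0.381509
λ₂=(a−b·0.137)/D = (0.994137−9.185438·0.137)/10.019355 = -0.026376
w* = 0.381509·p + -0.026376·q:
  w_0 = 0.381509·2.6797 + -0.026376·14.4748 = 0.6406  (Kellogg)
  w_1 = 0.381509·2.3298 + -0.026376·25.2577 = 0.2227  (GE)
  w_2 = 0.381509·0.8394 + -0.026376·11.3011 = 0.0222  (Boeing)
  w_3 = 0.381509·3.3365 + -0.026376·43.9148 = 0.1146  (Qualcomm)
Σw_i=1.0000  μᵀw=0.1370
σ²=wᵀΣw=λ₁·μ_p+λ₂ = 0.381509·0.137 + -0.026376 = 0.025891 ≈ 0.0259

0.0259


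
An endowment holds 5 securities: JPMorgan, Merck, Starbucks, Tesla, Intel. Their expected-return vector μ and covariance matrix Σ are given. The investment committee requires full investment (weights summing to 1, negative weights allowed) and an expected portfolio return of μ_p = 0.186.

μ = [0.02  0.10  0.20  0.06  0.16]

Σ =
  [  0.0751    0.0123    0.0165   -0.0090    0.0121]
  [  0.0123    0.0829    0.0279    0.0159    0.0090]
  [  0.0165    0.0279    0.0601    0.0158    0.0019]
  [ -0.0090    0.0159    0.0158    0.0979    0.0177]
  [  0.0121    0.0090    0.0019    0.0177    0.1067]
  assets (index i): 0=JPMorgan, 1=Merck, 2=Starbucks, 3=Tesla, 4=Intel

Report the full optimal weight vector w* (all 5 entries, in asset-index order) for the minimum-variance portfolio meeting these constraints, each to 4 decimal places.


g=Σ⁻¹μ = [-0.8171  0.0131  3.5824  -0.3285  1.5818]
h=Σ⁻¹𝟙 = [10.3498  5.2983  9.1159  7.6929  6.3130]
a=μᵀg=0.934825  b=𝟙ᵀg=4.031656  c=𝟙ᵀh=38.769854  D=ac−b²=19.988765
λ₁=(c·0.186−b)/D = (38.769854·0.186−4.031656)/19.988765 = 0.159066
λ₂=(a−b·0.186)/D = (0.934825−4.031656·0.186)/19.988765 = 0.009252
w* = 0.159066·g + 0.009252·h:
  w_0 = 0.159066·-0.8171 + 0.009252·10.3498 = -0.0342  (JPMorgan)
  w_1 = 0.159066·0.0131 + 0.009252·5.2983 = 0.0511  (Merck)
  w_2 = 0.159066·3.5824 + 0.009252·9.1159 = 0.6542  (Starbucks)
  w_3 = 0.159066·-0.3285 + 0.009252·7.6929 = 0.0189  (Tesla)
  w_4 = 0.159066·1.5818 + 0.009252·6.3130 = 0.3100  (Intel)
Σw_i=1.0000  μᵀw=0.1860
σ²=wᵀΣw=λ₁·μ_p+λ₂ = 0.159066·0.186 + 0.009252 = 0.038838 ≈ 0.0388

-0.0342  0.0511  0.6542  0.0189  0.3100


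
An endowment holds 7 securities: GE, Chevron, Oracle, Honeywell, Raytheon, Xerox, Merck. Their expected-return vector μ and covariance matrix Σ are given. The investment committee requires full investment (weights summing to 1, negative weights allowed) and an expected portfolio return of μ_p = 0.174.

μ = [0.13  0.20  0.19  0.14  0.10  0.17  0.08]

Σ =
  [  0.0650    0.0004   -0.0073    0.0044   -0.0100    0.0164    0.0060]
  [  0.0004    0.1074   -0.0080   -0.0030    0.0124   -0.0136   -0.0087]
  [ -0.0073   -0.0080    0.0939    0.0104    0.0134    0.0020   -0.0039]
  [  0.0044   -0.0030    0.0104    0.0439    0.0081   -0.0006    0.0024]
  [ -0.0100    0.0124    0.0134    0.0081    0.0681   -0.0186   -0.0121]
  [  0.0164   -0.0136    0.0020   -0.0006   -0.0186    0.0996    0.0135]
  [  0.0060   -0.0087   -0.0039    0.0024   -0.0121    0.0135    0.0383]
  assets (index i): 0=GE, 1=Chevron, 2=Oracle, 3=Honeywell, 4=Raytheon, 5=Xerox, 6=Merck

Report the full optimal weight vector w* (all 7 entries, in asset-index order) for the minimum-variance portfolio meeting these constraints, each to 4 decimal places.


0.1109  0.2665  0.2327  0.2222  -0.0020  0.1954  -0.0257

x=Σ⁻¹μ = [1.6363  2.2916  1.9303  2.3461  1.5009  1.6971  2.2785]
y=Σ⁻¹𝟙 = [13.2425  11.7536  9.4023  15.1286  18.4814  8.8277  29.4416]
a=μᵀx=1.987137  b=𝟙ᵀx=13.680865  c=𝟙ᵀy=106.277725  D=ac−b²=24.022365
λ₁=(c·0.174−b)/D = (106.277725·0.174−13.680865)/24.022365 = 0.200291
λ₂=(a−b·0.174)/D = (1.987137−13.680865·0.174)/24.022365 = -0.016374
w* = 0.200291·x + -0.016374·y:
  w_0 = 0.200291·1.6363 + -0.016374·13.2425 = 0.1109  (GE)
  w_1 = 0.200291·2.2916 + -0.016374·11.7536 = 0.2665  (Chevron)
  w_2 = 0.200291·1.9303 + -0.016374·9.4023 = 0.2327  (Oracle)
  w_3 = 0.200291·2.3461 + -0.016374·15.1286 = 0.2222  (Honeywell)
  w_4 = 0.200291·1.5009 + -0.016374·18.4814 = -0.0020  (Raytheon)
  w_5 = 0.200291·1.6971 + -0.016374·8.8277 = 0.1954  (Xerox)
  w_6 = 0.200291·2.2785 + -0.016374·29.4416 = -0.0257  (Merck)
Σw_i=1.0000  μᵀw=0.1740
σ²=wᵀΣw=λ₁·μ_p+λ₂ = 0.200291·0.174 + -0.016374 = 0.018477 ≈ 0.0185


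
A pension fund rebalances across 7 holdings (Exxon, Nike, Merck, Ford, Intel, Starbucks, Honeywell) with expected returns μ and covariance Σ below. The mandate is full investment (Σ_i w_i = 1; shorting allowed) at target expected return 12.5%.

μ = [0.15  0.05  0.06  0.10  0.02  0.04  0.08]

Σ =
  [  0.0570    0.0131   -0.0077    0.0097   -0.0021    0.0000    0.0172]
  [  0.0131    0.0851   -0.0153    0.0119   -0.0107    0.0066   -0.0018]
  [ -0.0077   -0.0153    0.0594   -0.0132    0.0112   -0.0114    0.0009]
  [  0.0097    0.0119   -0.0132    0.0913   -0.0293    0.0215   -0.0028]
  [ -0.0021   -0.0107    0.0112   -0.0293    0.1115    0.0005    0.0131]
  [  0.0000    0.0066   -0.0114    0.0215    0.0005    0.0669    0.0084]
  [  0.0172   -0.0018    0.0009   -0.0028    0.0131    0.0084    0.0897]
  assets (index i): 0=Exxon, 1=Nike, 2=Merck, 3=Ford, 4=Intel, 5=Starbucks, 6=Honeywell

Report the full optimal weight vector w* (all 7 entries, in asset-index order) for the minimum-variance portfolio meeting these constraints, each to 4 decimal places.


x=Σ⁻¹μ = [2.5075  0.3717  1.6841  1.0258  0.3203  0.4731  0.3425]
y=Σ⁻¹𝟙 = [14.5949  12.7693  25.1613  11.6960  10.2538  13.3908  5.9671]
a=μᵀx=0.651072  b=𝟙ᵀx=6.725063  c=𝟙ᵀy=93.833326  D=ac−b²=15.865731
λ₁=(c·0.125−b)/D = (93.833326·0.125−6.725063)/15.865731 = 0.315403
λ₂=(a−b·0.125)/D = (0.651072−6.725063·0.125)/15.865731 = -0.011948
w* = 0.315403·x + -0.011948·y:
  w_0 = 0.315403·2.5075 + -0.011948·14.5949 = 0.6165  (Exxon)
  w_1 = 0.315403·0.3717 + -0.011948·12.7693 = -0.0353  (Nike)
  w_2 = 0.315403·1.6841 + -0.011948·25.1613 = 0.2305  (Merck)
  w_3 = 0.315403·1.0258 + -0.011948·11.6960 = 0.1838  (Ford)
  w_4 = 0.315403·0.3203 + -0.011948·10.2538 = -0.0215  (Intel)
  w_5 = 0.315403·0.4731 + -0.011948·13.3908 = -0.0108  (Starbucks)
  w_6 = 0.315403·0.3425 + -0.011948·5.9671 = 0.0367  (Honeywell)
Σw_i=1.0000  μᵀw=0.1250
σ²=wᵀΣw=λ₁·μ_p+λ₂ = 0.315403·0.125 + -0.011948 = 0.027478 ≈ 0.0275

0.6165  -0.0353  0.2305  0.1838  -0.0215  -0.0108  0.0367


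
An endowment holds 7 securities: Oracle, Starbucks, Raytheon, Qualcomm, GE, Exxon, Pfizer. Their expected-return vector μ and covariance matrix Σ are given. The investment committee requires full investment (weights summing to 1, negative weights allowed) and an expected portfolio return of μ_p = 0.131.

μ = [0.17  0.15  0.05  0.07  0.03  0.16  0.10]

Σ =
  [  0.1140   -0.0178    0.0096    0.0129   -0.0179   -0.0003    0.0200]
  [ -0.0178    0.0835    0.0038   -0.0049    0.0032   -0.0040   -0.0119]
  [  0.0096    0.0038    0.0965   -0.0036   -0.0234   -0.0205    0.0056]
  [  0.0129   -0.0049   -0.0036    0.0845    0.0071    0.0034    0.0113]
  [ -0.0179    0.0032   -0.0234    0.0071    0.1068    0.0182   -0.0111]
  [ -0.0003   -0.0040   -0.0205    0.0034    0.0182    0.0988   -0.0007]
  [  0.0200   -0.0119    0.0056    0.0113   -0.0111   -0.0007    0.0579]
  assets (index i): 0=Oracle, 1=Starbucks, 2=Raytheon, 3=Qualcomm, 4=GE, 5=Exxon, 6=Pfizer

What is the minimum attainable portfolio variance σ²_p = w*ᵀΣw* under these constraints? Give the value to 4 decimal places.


u=Σ⁻¹μ = [1.5511  2.4241  0.6766  0.4307  0.4567  1.7754  1.6491]
v=Σ⁻¹𝟙 = [8.1603  16.1085  13.6384  8.2731  12.5932  11.1469  17.3784]
a=μᵀu=1.153954  b=𝟙ᵀu=8.963690  c=𝟙ᵀv=87.298668  D=ac−b²=20.390894
λ₁=(c·0.131−b)/D = (87.298668·0.131−8.963690)/20.390894 = 0.121252
λ₂=(a−b·0.131)/D = (1.153954−8.963690·0.131)/20.390894 = -0.000995
w* = 0.121252·u + -0.000995·v:
  w_0 = 0.121252·1.5511 + -0.000995·8.1603 = 0.1800  (Oracle)
  w_1 = 0.121252·2.4241 + -0.000995·16.1085 = 0.2779  (Starbucks)
  w_2 = 0.121252·0.6766 + -0.000995·13.6384 = 0.0685  (Raytheon)
  w_3 = 0.121252·0.4307 + -0.000995·8.2731 = 0.0440  (Qualcomm)
  w_4 = 0.121252·0.4567 + -0.000995·12.5932 = 0.0428  (GE)
  w_5 = 0.121252·1.7754 + -0.000995·11.1469 = 0.2042  (Exxon)
  w_6 = 0.121252·1.6491 + -0.000995·17.3784 = 0.1827  (Pfizer)
Σw_i=1.0000  μᵀw=0.1310
σ²=wᵀΣw=λ₁·μ_p+λ₂ = 0.121252·0.131 + -0.000995 = 0.014889 ≈ 0.0149

0.0149


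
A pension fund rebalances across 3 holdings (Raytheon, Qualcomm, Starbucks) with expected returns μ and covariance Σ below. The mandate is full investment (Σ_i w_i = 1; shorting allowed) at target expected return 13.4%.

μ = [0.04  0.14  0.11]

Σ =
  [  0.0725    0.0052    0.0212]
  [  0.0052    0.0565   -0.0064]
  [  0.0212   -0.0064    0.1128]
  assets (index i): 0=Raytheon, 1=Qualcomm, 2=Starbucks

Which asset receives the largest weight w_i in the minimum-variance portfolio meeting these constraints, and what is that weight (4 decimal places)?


Qualcomm (0.7238)

x=Σ⁻¹μ = [0.0390  2.6006  1.1154]
y=Σ⁻¹𝟙 = [10.2017  17.6607  7.9499]
a=μᵀx=0.488343  b=𝟙ᵀx=3.755062  c=𝟙ᵀy=35.812380  D=ac−b²=3.388231
λ₁=(c·0.134−b)/D = (35.812380·0.134−3.755062)/3.388231 = 0.308066
λ₂=(a−b·0.134)/D = (0.488343−3.755062·0.134)/3.388231 = -0.004379
w* = 0.308066·x + -0.004379·y:
  w_0 = 0.308066·0.0390 + -0.004379·10.2017 = -0.0326  (Raytheon)
  w_1 = 0.308066·2.6006 + -0.004379·17.6607 = 0.7238  (Qualcomm)
  w_2 = 0.308066·1.1154 + -0.004379·7.9499 = 0.3088  (Starbucks)
Σw_i=1.0000  μᵀw=0.1340
σ²=wᵀΣw=λ₁·μ_p+λ₂ = 0.308066·0.134 + -0.004379 = 0.036902 ≈ 0.0369


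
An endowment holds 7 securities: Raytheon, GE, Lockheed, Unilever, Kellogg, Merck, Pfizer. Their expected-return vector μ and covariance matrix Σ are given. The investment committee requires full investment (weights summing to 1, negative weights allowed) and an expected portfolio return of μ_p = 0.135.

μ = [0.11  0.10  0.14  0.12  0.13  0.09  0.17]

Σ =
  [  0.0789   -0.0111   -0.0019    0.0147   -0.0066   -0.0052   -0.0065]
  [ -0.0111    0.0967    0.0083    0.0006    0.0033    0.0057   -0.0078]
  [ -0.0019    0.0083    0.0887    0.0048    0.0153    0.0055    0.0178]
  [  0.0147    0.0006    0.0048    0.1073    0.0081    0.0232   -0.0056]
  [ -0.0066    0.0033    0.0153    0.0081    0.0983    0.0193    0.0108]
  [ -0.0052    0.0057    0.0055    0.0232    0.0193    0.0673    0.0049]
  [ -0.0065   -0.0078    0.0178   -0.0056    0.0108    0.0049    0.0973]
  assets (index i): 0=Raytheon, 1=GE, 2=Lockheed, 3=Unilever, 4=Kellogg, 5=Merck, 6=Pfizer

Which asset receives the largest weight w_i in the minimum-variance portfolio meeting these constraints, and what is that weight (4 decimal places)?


u=Σ⁻¹μ = [1.7118  1.2141  0.9294  0.7132  0.8750  0.6703  1.6990]
v=Σ⁻¹𝟙 = [15.6380  11.5331  6.5232  4.6189  6.2831  10.4280  10.0966]
a=μᵀu=0.988309  b=𝟙ᵀu=7.812756  c=𝟙ᵀv=65.120913  D=ac−b²=3.320413
λ₁=(c·0.135−b)/D = (65.120913·0.135−7.812756)/3.320413 = 0.294713
λ₂=(a−b·0.135)/D = (0.988309−7.812756·0.135)/3.320413 = -0.020002
w* = 0.294713·u + -0.020002·v:
  w_0 = 0.294713·1.7118 + -0.020002·15.6380 = 0.1917  (Raytheon)
  w_1 = 0.294713·1.2141 + -0.020002·11.5331 = 0.1271  (GE)
  w_2 = 0.294713·0.9294 + -0.020002·6.5232 = 0.1434  (Lockheed)
  w_3 = 0.294713·0.7132 + -0.020002·4.6189 = 0.1178  (Unilever)
  w_4 = 0.294713·0.8750 + -0.020002·6.2831 = 0.1322  (Kellogg)
  w_5 = 0.294713·0.6703 + -0.020002·10.4280 = -0.0110  (Merck)
  w_6 = 0.294713·1.6990 + -0.020002·10.0966 = 0.2988  (Pfizer)
Σw_i=1.0000  μᵀw=0.1350
σ²=wᵀΣw=λ₁·μ_p+λ₂ = 0.294713·0.135 + -0.020002 = 0.019785 ≈ 0.0198

Pfizer (0.2988)


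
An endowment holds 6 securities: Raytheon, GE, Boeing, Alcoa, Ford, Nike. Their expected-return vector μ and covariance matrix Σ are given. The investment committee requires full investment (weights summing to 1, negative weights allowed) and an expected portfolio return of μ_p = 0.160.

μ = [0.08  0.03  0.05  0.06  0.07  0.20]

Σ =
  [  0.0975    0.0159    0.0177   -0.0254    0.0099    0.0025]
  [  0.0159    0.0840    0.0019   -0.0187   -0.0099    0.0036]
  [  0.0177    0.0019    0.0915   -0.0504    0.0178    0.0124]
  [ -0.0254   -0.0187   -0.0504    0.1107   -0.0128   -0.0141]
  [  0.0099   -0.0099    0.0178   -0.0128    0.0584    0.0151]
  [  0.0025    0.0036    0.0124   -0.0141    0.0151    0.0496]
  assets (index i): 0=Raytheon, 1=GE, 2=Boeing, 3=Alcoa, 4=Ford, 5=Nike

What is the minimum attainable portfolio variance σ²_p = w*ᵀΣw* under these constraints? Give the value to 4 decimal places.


g=Σ⁻¹μ = [0.9498  0.3784  0.6811  1.6910  0.1752  4.2140]
h=Σ⁻¹𝟙 = [9.1818  16.4685  18.0382  25.9426  14.1341  17.0655]
a=μᵀg=1.077918  b=𝟙ᵀg=8.089562  c=𝟙ᵀh=100.830835  D=ac−b²=43.246315
λ₁=(c·0.160−b)/D = (100.830835·0.160−8.089562)/43.246315 = 0.185990
λ₂=(a−b·0.160)/D = (1.077918−8.089562·0.160)/43.246315 = -0.005004
w* = 0.185990·g + -0.005004·h:
  w_0 = 0.185990·0.9498 + -0.005004·9.1818 = 0.1307  (Raytheon)
  w_1 = 0.185990·0.3784 + -0.005004·16.4685 = -0.0120  (GE)
  w_2 = 0.185990·0.6811 + -0.005004·18.0382 = 0.0364  (Boeing)
  w_3 = 0.185990·1.6910 + -0.005004·25.9426 = 0.1847  (Alcoa)
  w_4 = 0.185990·0.1752 + -0.005004·14.1341 = -0.0381  (Ford)
  w_5 = 0.185990·4.2140 + -0.005004·17.0655 = 0.6984  (Nike)
Σw_i=1.0000  μᵀw=0.1600
σ²=wᵀΣw=λ₁·μ_p+λ₂ = 0.185990·0.160 + -0.005004 = 0.024754 ≈ 0.0248

0.0248


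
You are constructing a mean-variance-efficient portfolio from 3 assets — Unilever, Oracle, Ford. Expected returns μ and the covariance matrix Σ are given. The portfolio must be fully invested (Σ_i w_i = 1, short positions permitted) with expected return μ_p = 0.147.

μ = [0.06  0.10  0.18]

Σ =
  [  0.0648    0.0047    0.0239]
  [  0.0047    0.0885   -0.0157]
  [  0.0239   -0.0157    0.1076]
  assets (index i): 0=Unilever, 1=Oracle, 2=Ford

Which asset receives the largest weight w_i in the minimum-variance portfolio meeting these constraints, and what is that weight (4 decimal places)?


Ford (0.5822)

x=Σ⁻¹μ = [0.1367  1.4516  1.8543]
y=Σ⁻¹𝟙 = [11.3952  12.2100  8.5442]
a=μᵀx=0.487142  b=𝟙ᵀx=3.442662  c=𝟙ᵀy=32.149356  D=ac−b²=3.809371
λ₁=(c·0.147−b)/D = (32.149356·0.147−3.442662)/3.809371 = 0.336878
λ₂=(a−b·0.147)/D = (0.487142−3.442662·0.147)/3.809371 = -0.004969
w* = 0.336878·x + -0.004969·y:
  w_0 = 0.336878·0.1367 + -0.004969·11.3952 = -0.0106  (Unilever)
  w_1 = 0.336878·1.4516 + -0.004969·12.2100 = 0.4284  (Oracle)
  w_2 = 0.336878·1.8543 + -0.004969·8.5442 = 0.5822  (Ford)
Σw_i=1.0000  μᵀw=0.1470
σ²=wᵀΣw=λ₁·μ_p+λ₂ = 0.336878·0.147 + -0.004969 = 0.044552 ≈ 0.0446


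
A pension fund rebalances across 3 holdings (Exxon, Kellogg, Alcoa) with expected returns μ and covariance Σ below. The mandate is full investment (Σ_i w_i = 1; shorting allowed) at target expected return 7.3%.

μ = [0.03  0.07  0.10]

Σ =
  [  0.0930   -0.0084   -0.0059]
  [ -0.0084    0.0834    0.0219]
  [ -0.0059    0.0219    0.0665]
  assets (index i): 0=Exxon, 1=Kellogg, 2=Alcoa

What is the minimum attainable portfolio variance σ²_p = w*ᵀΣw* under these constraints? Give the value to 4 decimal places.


0.0297

x=Σ⁻¹μ = [0.4570  0.5253  1.3713]
y=Σ⁻¹𝟙 = [12.4613  9.8590  12.8964]
a=μᵀx=0.187612  b=𝟙ᵀx=2.353611  c=𝟙ᵀy=35.216761  D=ac−b²=1.067591
λ₁=(c·0.073−b)/D = (35.216761·0.073−2.353611)/1.067591 = 0.203461
λ₂=(a−b·0.073)/D = (0.187612−2.353611·0.073)/1.067591 = 0.014798
w* = 0.203461·x + 0.014798·y:
  w_0 = 0.203461·0.4570 + 0.014798·12.4613 = 0.2774  (Exxon)
  w_1 = 0.203461·0.5253 + 0.014798·9.8590 = 0.2528  (Kellogg)
  w_2 = 0.203461·1.3713 + 0.014798·12.8964 = 0.4698  (Alcoa)
Σw_i=1.0000  μᵀw=0.0730
σ²=wᵀΣw=λ₁·μ_p+λ₂ = 0.203461·0.073 + 0.014798 = 0.029650 ≈ 0.0297


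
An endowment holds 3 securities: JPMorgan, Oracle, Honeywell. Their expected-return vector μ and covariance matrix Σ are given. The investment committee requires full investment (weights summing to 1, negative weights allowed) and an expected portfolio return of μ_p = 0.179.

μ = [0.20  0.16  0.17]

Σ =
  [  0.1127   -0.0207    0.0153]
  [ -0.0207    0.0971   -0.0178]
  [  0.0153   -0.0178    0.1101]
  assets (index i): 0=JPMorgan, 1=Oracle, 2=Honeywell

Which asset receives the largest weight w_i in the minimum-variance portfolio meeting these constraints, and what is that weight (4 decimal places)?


g=Σ⁻¹μ = [1.9864  2.3741  1.6518]
h=Σ⁻¹𝟙 = [10.1426  14.2911  9.9836]
a=μᵀg=1.057946  b=𝟙ᵀg=6.012314  c=𝟙ᵀh=34.417327  D=ac−b²=0.263736
λ₁=(c·0.179−b)/D = (34.417327·0.179−6.012314)/0.263736 = 0.562635
λ₂=(a−b·0.179)/D = (1.057946−6.012314·0.179)/0.263736 = -0.069231
w* = 0.562635·g + -0.069231·h:
  w_0 = 0.562635·1.9864 + -0.069231·10.1426 = 0.4155  (JPMorgan)
  w_1 = 0.562635·2.3741 + -0.069231·14.2911 = 0.3464  (Oracle)
  w_2 = 0.562635·1.6518 + -0.069231·9.9836 = 0.2382  (Honeywell)
Σw_i=1.0000  μᵀw=0.1790
σ²=wᵀΣw=λ₁·μ_p+λ₂ = 0.562635·0.179 + -0.069231 = 0.031481 ≈ 0.0315

JPMorgan (0.4155)


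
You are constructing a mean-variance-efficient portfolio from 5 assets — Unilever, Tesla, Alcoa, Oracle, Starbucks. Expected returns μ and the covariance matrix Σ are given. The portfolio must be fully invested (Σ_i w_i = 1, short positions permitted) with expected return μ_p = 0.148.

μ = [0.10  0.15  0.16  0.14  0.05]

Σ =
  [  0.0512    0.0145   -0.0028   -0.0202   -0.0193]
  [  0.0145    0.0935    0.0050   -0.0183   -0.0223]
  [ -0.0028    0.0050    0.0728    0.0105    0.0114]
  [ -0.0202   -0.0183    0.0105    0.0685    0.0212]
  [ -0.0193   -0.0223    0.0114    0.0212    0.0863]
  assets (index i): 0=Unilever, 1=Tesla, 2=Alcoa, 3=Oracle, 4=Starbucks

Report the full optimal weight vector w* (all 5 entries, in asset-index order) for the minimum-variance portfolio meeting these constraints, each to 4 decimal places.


x=Σ⁻¹μ = [2.9725  1.8109  1.6459  2.9106  0.7797]
y=Σ⁻¹𝟙 = [30.3613  13.3480  8.5245  21.0011  15.5415]
a=μᵀx=1.278684  b=𝟙ᵀx=10.119481  c=𝟙ᵀy=88.776374  D=ac−b²=11.113057
λ₁=(c·0.148−b)/D = (88.776374·0.148−10.119481)/11.113057 = 0.271700
λ₂=(a−b·0.148)/D = (1.278684−10.119481·0.148)/11.113057 = -0.019706
w* = 0.271700·x + -0.019706·y:
  w_0 = 0.271700·2.9725 + -0.019706·30.3613 = 0.2093  (Unilever)
  w_1 = 0.271700·1.8109 + -0.019706·13.3480 = 0.2290  (Tesla)
  w_2 = 0.271700·1.6459 + -0.019706·8.5245 = 0.2792  (Alcoa)
  w_3 = 0.271700·2.9106 + -0.019706·21.0011 = 0.3769  (Oracle)
  w_4 = 0.271700·0.7797 + -0.019706·15.5415 = -0.0944  (Starbucks)
Σw_i=1.0000  μᵀw=0.1480
σ²=wᵀΣw=λ₁·μ_p+λ₂ = 0.271700·0.148 + -0.019706 = 0.020505 ≈ 0.0205

0.2093  0.2290  0.2792  0.3769  -0.0944


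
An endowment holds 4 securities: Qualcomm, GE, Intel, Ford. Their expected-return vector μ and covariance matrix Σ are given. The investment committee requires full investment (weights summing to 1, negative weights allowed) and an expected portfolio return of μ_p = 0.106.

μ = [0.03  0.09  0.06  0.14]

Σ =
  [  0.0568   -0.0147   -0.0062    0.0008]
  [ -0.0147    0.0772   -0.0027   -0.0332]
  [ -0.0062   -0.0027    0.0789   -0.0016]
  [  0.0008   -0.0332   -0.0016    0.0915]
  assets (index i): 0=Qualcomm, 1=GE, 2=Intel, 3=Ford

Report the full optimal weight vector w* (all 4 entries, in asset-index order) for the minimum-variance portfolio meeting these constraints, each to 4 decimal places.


0.0588  0.3912  0.0997  0.4503

x=Σ⁻¹μ = [1.2457  2.4865  0.9929  2.4387]
y=Σ⁻¹𝟙 = [26.1900  27.5203  16.0992  20.9670]
a=μᵀx=0.662154  b=𝟙ᵀx=7.163855  c=𝟙ᵀy=90.776445  D=ac−b²=8.787173
λ₁=(c·0.106−b)/D = (90.776445·0.106−7.163855)/8.787173 = 0.279777
λ₂=(a−b·0.106)/D = (0.662154−7.163855·0.106)/8.787173 = -0.011063
w* = 0.279777·x + -0.011063·y:
  w_0 = 0.279777·1.2457 + -0.011063·26.1900 = 0.0588  (Qualcomm)
  w_1 = 0.279777·2.4865 + -0.011063·27.5203 = 0.3912  (GE)
  w_2 = 0.279777·0.9929 + -0.011063·16.0992 = 0.0997  (Intel)
  w_3 = 0.279777·2.4387 + -0.011063·20.9670 = 0.4503  (Ford)
Σw_i=1.0000  μᵀw=0.1060
σ²=wᵀΣw=λ₁·μ_p+λ₂ = 0.279777·0.106 + -0.011063 = 0.018593 ≈ 0.0186


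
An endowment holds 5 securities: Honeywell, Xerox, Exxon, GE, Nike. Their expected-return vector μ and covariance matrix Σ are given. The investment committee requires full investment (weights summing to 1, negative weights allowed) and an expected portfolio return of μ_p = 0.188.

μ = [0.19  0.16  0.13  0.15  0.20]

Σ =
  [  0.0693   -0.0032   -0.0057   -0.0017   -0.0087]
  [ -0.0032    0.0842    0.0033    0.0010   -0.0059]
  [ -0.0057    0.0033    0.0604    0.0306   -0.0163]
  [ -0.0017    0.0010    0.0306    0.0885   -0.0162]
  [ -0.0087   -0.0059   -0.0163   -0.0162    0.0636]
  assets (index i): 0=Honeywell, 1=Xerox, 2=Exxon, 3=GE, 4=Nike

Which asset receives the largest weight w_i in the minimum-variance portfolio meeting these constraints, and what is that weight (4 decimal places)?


g=Σ⁻¹μ = [3.7576  2.2624  2.9010  1.6601  5.0349]
h=Σ⁻¹𝟙 = [20.4065  13.6640  20.3030  9.5352  27.4145]
a=μᵀg=2.709063  b=𝟙ᵀg=15.616066  c=𝟙ᵀh=91.323337  D=ac−b²=3.539140
λ₁=(c·0.188−b)/D = (91.323337·0.188−15.616066)/3.539140 = 0.438728
λ₂=(a−b·0.188)/D = (2.709063−15.616066·0.188)/3.539140 = -0.064071
w* = 0.438728·g + -0.064071·h:
  w_0 = 0.438728·3.7576 + -0.064071·20.4065 = 0.3411  (Honeywell)
  w_1 = 0.438728·2.2624 + -0.064071·13.6640 = 0.1171  (Xerox)
  w_2 = 0.438728·2.9010 + -0.064071·20.3030 = -0.0281  (Exxon)
  w_3 = 0.438728·1.6601 + -0.064071·9.5352 = 0.1174  (GE)
  w_4 = 0.438728·5.0349 + -0.064071·27.4145 = 0.4525  (Nike)
Σw_i=1.0000  μᵀw=0.1880
σ²=wᵀΣw=λ₁·μ_p+λ₂ = 0.438728·0.188 + -0.064071 = 0.018410 ≈ 0.0184

Nike (0.4525)


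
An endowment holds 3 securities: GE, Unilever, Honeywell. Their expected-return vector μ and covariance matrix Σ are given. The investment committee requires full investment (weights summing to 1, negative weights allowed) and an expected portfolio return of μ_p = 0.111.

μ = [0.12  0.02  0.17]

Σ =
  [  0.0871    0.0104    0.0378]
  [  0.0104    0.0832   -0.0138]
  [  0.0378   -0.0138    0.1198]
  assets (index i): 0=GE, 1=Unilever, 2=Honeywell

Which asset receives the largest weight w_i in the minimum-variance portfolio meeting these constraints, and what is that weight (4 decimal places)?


Honeywell (0.4060)

u=Σ⁻¹μ = [0.8165  0.3374  1.2003]
v=Σ⁻¹𝟙 = [6.6596  12.4609  7.6814]
a=μᵀu=0.308777  b=𝟙ᵀu=2.354201  c=𝟙ᵀv=26.801816  D=ac−b²=2.733528
λ₁=(c·0.111−b)/D = (26.801816·0.111−2.354201)/2.733528 = 0.227106
λ₂=(a−b·0.111)/D = (0.308777−2.354201·0.111)/2.733528 = 0.017363
w* = 0.227106·u + 0.017363·v:
  w_0 = 0.227106·0.8165 + 0.017363·6.6596 = 0.3011  (GE)
  w_1 = 0.227106·0.3374 + 0.017363·12.4609 = 0.2930  (Unilever)
  w_2 = 0.227106·1.2003 + 0.017363·7.6814 = 0.4060  (Honeywell)
Σw_i=1.0000  μᵀw=0.1110
σ²=wᵀΣw=λ₁·μ_p+λ₂ = 0.227106·0.111 + 0.017363 = 0.042571 ≈ 0.0426


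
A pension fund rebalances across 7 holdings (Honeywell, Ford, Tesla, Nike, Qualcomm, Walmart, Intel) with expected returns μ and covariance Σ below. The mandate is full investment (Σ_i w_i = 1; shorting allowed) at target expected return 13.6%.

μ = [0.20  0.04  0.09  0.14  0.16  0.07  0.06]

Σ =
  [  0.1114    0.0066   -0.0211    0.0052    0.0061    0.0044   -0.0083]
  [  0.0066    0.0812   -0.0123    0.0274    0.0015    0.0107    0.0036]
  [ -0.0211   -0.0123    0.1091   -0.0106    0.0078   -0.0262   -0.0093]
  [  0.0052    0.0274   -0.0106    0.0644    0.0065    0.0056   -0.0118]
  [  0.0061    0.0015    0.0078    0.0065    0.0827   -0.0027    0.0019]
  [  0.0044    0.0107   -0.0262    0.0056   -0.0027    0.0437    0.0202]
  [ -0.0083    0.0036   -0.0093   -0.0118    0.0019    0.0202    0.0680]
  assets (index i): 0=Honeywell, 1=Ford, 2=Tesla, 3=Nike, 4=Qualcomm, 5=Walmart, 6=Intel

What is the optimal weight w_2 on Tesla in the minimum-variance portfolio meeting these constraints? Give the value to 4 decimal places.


x=Σ⁻¹μ = [2.0004  -0.5496  1.8311  2.4703  1.4612  1.8284  1.2507]
y=Σ⁻¹𝟙 = [11.2893  5.2979  19.8871  15.1069  8.5946  24.6958  13.5685]
a=μᵀx=1.325555  b=𝟙ᵀx=10.292515  c=𝟙ᵀy=98.439932  D=ac−b²=24.551699
λ₁=(c·0.136−b)/D = (98.439932·0.136−10.292515)/24.551699 = 0.126073
λ₂=(a−b·0.136)/D = (1.325555−10.292515·0.136)/24.551699 = -0.003023
w* = 0.126073·x + -0.003023·y:
  w_0 = 0.126073·2.0004 + -0.003023·11.2893 = 0.2181  (Honeywell)
  w_1 = 0.126073·-0.5496 + -0.003023·5.2979 = -0.0853  (Ford)
  w_2 = 0.126073·1.8311 + -0.003023·19.8871 = 0.1707  (Tesla)
  w_3 = 0.126073·2.4703 + -0.003023·15.1069 = 0.2658  (Nike)
  w_4 = 0.126073·1.4612 + -0.003023·8.5946 = 0.1582  (Qualcomm)
  w_5 = 0.126073·1.8284 + -0.003023·24.6958 = 0.1558  (Walmart)
  w_6 = 0.126073·1.2507 + -0.003023·13.5685 = 0.1167  (Intel)
Σw_i=1.0000  μᵀw=0.1360
σ²=wᵀΣw=λ₁·μ_p+λ₂ = 0.126073·0.136 + -0.003023 = 0.014123 ≈ 0.0141

0.1707


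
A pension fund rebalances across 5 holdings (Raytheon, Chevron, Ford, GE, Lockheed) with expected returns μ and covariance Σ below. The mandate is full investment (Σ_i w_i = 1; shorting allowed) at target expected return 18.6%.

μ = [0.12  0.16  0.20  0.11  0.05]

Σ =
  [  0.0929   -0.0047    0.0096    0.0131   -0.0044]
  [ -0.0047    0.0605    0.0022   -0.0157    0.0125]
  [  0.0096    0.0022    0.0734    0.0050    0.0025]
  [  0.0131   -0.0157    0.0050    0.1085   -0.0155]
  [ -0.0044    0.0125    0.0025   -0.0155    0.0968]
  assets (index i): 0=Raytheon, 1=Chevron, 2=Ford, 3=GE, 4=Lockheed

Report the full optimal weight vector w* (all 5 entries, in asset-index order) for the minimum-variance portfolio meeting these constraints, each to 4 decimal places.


0.0910  0.4625  0.4835  0.1040  -0.1409

u=Σ⁻¹μ = [1.0293  2.8923  2.4076  1.2438  0.3268]
v=Σ⁻¹𝟙 = [9.3963  17.8044  10.7294  11.5981  10.0386]
a=μᵀu=1.220969  b=𝟙ᵀu=7.899852  c=𝟙ᵀv=59.566705  D=ac−b²=10.321429
λ₁=(c·0.186−b)/D = (59.566705·0.186−7.899852)/10.321429 = 0.308054
λ₂=(a−b·0.186)/D = (1.220969−7.899852·0.186)/10.321429 = -0.024067
w* = 0.308054·u + -0.024067·v:
  w_0 = 0.308054·1.0293 + -0.024067·9.3963 = 0.0910  (Raytheon)
  w_1 = 0.308054·2.8923 + -0.024067·17.8044 = 0.4625  (Chevron)
  w_2 = 0.308054·2.4076 + -0.024067·10.7294 = 0.4835  (Ford)
  w_3 = 0.308054·1.2438 + -0.024067·11.5981 = 0.1040  (GE)
  w_4 = 0.308054·0.3268 + -0.024067·10.0386 = -0.1409  (Lockheed)
Σw_i=1.0000  μᵀw=0.1860
σ²=wᵀΣw=λ₁·μ_p+λ₂ = 0.308054·0.186 + -0.024067 = 0.033231 ≈ 0.0332


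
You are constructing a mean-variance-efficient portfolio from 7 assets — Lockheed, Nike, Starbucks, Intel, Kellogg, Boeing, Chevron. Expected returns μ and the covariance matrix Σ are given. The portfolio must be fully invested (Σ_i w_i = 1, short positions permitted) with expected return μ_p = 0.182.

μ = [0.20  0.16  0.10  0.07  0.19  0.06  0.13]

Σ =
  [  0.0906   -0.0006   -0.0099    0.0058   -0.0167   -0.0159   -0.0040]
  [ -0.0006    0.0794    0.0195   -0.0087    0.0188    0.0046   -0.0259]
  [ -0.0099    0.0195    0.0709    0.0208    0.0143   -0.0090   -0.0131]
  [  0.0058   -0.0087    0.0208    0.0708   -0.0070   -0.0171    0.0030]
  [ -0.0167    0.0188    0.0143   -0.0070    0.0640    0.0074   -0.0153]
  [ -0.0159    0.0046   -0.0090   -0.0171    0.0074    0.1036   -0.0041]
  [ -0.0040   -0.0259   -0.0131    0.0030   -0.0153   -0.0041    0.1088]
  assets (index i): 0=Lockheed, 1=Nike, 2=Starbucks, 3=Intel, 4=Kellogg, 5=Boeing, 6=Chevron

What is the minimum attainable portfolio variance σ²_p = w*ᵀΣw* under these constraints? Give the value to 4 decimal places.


u=Σ⁻¹μ = [3.2041  1.8101  0.8381  1.2293  3.6590  1.0985  2.3665]
v=Σ⁻¹𝟙 = [17.8886  12.2846  9.7373  15.9783  18.5440  14.6707  16.6656]
a=μᵀu=2.169067  b=𝟙ᵀu=14.205604  c=𝟙ᵀv=105.769207  D=ac−b²=27.621265
λ₁=(c·0.182−b)/D = (105.769207·0.182−14.205604)/27.621265 = 0.182627
λ₂=(a−b·0.182)/D = (2.169067−14.205604·0.182)/27.621265 = -0.015074
w* = 0.182627·u + -0.015074·v:
  w_0 = 0.182627·3.2041 + -0.015074·17.8886 = 0.3155  (Lockheed)
  w_1 = 0.182627·1.8101 + -0.015074·12.2846 = 0.1454  (Nike)
  w_2 = 0.182627·0.8381 + -0.015074·9.7373 = 0.0063  (Starbucks)
  w_3 = 0.182627·1.2293 + -0.015074·15.9783 = -0.0164  (Intel)
  w_4 = 0.182627·3.6590 + -0.015074·18.5440 = 0.3887  (Kellogg)
  w_5 = 0.182627·1.0985 + -0.015074·14.6707 = -0.0205  (Boeing)
  w_6 = 0.182627·2.3665 + -0.015074·16.6656 = 0.1810  (Chevron)
Σw_i=1.0000  μᵀw=0.1820
σ²=wᵀΣw=λ₁·μ_p+λ₂ = 0.182627·0.182 + -0.015074 = 0.018164 ≈ 0.0182

0.0182


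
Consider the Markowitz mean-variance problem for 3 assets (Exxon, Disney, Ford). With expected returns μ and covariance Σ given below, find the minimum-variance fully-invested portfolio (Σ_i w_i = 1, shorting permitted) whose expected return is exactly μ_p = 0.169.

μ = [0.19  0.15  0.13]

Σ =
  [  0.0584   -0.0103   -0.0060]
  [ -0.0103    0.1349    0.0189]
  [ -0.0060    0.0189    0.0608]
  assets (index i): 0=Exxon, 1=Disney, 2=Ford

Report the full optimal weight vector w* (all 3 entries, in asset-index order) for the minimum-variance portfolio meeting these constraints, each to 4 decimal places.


u=Σ⁻¹μ = [3.6676  1.0891  2.1615]
v=Σ⁻¹𝟙 = [19.9757  6.6471  16.3524]
a=μᵀu=1.141210  b=𝟙ᵀu=6.918246  c=𝟙ᵀv=42.975112  D=ac−b²=1.181493
λ₁=(c·0.169−b)/D = (42.975112·0.169−6.918246)/1.181493 = 0.291621
λ₂=(a−b·0.169)/D = (1.141210−6.918246·0.169)/1.181493 = -0.023677
w* = 0.291621·u + -0.023677·v:
  w_0 = 0.291621·3.6676 + -0.023677·19.9757 = 0.5966  (Exxon)
  w_1 = 0.291621·1.0891 + -0.023677·6.6471 = 0.1602  (Disney)
  w_2 = 0.291621·2.1615 + -0.023677·16.3524 = 0.2432  (Ford)
Σw_i=1.0000  μᵀw=0.1690
σ²=wᵀΣw=λ₁·μ_p+λ₂ = 0.291621·0.169 + -0.023677 = 0.025607 ≈ 0.0256

0.5966  0.1602  0.2432


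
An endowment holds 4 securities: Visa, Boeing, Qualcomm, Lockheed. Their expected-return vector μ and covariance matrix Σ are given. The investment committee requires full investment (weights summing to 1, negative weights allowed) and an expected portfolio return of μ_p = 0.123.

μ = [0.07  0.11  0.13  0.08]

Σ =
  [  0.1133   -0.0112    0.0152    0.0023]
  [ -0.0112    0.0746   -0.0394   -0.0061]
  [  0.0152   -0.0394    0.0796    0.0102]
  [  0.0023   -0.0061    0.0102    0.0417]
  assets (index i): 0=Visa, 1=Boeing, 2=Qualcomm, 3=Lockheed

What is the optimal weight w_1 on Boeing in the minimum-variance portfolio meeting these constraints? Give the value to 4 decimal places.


0.4929

p=Σ⁻¹μ = [0.5115  3.2299  2.9231  1.6477]
q=Σ⁻¹𝟙 = [8.1934  28.1041  22.0587  22.2444]
a=μᵀp=0.902908  b=𝟙ᵀp=8.312174  c=𝟙ᵀq=80.600624  D=ac−b²=3.682684
λ₁=(c·0.123−b)/D = (80.600624·0.123−8.312174)/3.682684 = 0.434928
λ₂=(a−b·0.123)/D = (0.902908−8.312174·0.123)/3.682684 = -0.032446
w* = 0.434928·p + -0.032446·q:
  w_0 = 0.434928·0.5115 + -0.032446·8.1934 = -0.0434  (Visa)
  w_1 = 0.434928·3.2299 + -0.032446·28.1041 = 0.4929  (Boeing)
  w_2 = 0.434928·2.9231 + -0.032446·22.0587 = 0.5556  (Qualcomm)
  w_3 = 0.434928·1.6477 + -0.032446·22.2444 = -0.0051  (Lockheed)
Σw_i=1.0000  μᵀw=0.1230
σ²=wᵀΣw=λ₁·μ_p+λ₂ = 0.434928·0.123 + -0.032446 = 0.021050 ≈ 0.0210


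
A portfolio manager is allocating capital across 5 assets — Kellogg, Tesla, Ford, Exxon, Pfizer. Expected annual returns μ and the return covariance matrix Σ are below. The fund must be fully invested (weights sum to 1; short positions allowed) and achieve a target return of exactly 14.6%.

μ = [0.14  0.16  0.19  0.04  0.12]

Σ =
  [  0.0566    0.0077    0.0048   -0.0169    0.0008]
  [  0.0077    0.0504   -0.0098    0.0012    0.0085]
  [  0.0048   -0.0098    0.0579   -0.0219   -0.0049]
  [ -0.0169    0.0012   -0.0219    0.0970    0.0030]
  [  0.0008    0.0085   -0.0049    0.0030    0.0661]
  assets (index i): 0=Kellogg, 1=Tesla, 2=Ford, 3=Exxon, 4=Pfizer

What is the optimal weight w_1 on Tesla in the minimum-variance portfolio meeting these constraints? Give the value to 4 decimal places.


0.2528

g=Σ⁻¹μ = [2.1154  3.4076  4.4603  1.6961  1.6053]
h=Σ⁻¹𝟙 = [18.1487  19.6641  27.4288  19.0016  13.5512]
a=μᵀg=1.949312  b=𝟙ᵀg=13.284754  c=𝟙ᵀh=97.794366  D=ac−b²=14.147010
λ₁=(c·0.146−b)/D = (97.794366·0.146−13.284754)/14.147010 = 0.070207
λ₂=(a−b·0.146)/D = (1.949312−13.284754·0.146)/14.147010 = 0.000688
w* = 0.070207·g + 0.000688·h:
  w_0 = 0.070207·2.1154 + 0.000688·18.1487 = 0.1610  (Kellogg)
  w_1 = 0.070207·3.4076 + 0.000688·19.6641 = 0.2528  (Tesla)
  w_2 = 0.070207·4.4603 + 0.000688·27.4288 = 0.3320  (Ford)
  w_3 = 0.070207·1.6961 + 0.000688·19.0016 = 0.1322  (Exxon)
  w_4 = 0.070207·1.6053 + 0.000688·13.5512 = 0.1220  (Pfizer)
Σw_i=1.0000  μᵀw=0.1460
σ²=wᵀΣw=λ₁·μ_p+λ₂ = 0.070207·0.146 + 0.000688 = 0.010939 ≈ 0.0109


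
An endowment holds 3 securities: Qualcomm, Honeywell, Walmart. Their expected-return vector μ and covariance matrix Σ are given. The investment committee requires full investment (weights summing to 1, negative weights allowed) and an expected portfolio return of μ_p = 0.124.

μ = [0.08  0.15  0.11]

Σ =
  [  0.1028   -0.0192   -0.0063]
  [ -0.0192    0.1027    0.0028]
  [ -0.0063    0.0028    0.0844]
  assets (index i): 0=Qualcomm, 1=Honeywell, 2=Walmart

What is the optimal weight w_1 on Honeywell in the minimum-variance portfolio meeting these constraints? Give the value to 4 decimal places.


u=Σ⁻¹μ = [1.1668  1.6423  1.3359]
v=Σ⁻¹𝟙 = [12.6862  11.7706  12.4048]
a=μᵀu=0.486639  b=𝟙ᵀu=4.145021  c=𝟙ᵀv=36.861671  D=ac−b²=0.757134
λ₁=(c·0.124−b)/D = (36.861671·0.124−4.145021)/0.757134 = 0.562418
λ₂=(a−b·0.124)/D = (0.486639−4.145021·0.124)/0.757134 = -0.036114
w* = 0.562418·u + -0.036114·v:
  w_0 = 0.562418·1.1668 + -0.036114·12.6862 = 0.1981  (Qualcomm)
  w_1 = 0.562418·1.6423 + -0.036114·11.7706 = 0.4986  (Honeywell)
  w_2 = 0.562418·1.3359 + -0.036114·12.4048 = 0.3034  (Walmart)
Σw_i=1.0000  μᵀw=0.1240
σ²=wᵀΣw=λ₁·μ_p+λ₂ = 0.562418·0.124 + -0.036114 = 0.033626 ≈ 0.0336

0.4986


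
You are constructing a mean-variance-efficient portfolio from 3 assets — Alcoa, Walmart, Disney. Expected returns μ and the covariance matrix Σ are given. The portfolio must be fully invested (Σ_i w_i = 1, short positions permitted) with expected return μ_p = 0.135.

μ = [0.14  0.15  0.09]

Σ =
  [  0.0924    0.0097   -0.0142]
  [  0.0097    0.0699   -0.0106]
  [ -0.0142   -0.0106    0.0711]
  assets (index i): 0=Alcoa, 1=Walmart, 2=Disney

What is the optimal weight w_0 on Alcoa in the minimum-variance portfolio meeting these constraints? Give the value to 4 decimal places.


p=Σ⁻¹μ = [1.5761  2.2170  1.9111]
q=Σ⁻¹𝟙 = [12.0847  15.4779  18.7858]
a=μᵀp=0.725210  b=𝟙ᵀp=5.704262  c=𝟙ᵀq=46.348363  D=ac−b²=1.073714
λ₁=(c·0.135−b)/D = (46.348363·0.135−5.704262)/1.073714 = 0.514818
λ₂=(a−b·0.135)/D = (0.725210−5.704262·0.135)/1.073714 = -0.041785
w* = 0.514818·p + -0.041785·q:
  w_0 = 0.514818·1.5761 + -0.041785·12.0847 = 0.3065  (Alcoa)
  w_1 = 0.514818·2.2170 + -0.041785·15.4779 = 0.4946  (Walmart)
  w_2 = 0.514818·1.9111 + -0.041785·18.7858 = 0.1989  (Disney)
Σw_i=1.0000  μᵀw=0.1350
σ²=wᵀΣw=λ₁·μ_p+λ₂ = 0.514818·0.135 + -0.041785 = 0.027716 ≈ 0.0277

0.3065


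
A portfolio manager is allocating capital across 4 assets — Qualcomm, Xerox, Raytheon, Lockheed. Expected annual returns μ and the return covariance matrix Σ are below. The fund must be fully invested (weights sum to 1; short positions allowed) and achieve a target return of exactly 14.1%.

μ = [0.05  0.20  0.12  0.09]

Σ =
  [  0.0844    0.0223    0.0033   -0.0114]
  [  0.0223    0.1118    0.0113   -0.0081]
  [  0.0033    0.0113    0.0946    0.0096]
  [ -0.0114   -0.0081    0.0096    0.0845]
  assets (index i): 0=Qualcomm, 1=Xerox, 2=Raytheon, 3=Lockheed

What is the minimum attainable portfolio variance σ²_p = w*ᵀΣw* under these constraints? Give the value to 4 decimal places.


0.0346

x=Σ⁻¹μ = [0.2560  1.7272  0.9356  1.1589]
y=Σ⁻¹𝟙 = [11.5141  6.7877  8.0263  13.1265]
a=μᵀx=0.574826  b=𝟙ᵀx=4.077782  c=𝟙ᵀy=39.454575  D=ac−b²=6.051218
λ₁=(c·0.141−b)/D = (39.454575·0.141−4.077782)/6.051218 = 0.245457
λ₂=(a−b·0.141)/D = (0.574826−4.077782·0.141)/6.051218 = -0.000023
w* = 0.245457·x + -0.000023·y:
  w_0 = 0.245457·0.2560 + -0.000023·11.5141 = 0.0626  (Qualcomm)
  w_1 = 0.245457·1.7272 + -0.000023·6.7877 = 0.4238  (Xerox)
  w_2 = 0.245457·0.9356 + -0.000023·8.0263 = 0.2295  (Raytheon)
  w_3 = 0.245457·1.1589 + -0.000023·13.1265 = 0.2842  (Lockheed)
Σw_i=1.0000  μᵀw=0.1410
σ²=wᵀΣw=λ₁·μ_p+λ₂ = 0.245457·0.141 + -0.000023 = 0.034586 ≈ 0.0346
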